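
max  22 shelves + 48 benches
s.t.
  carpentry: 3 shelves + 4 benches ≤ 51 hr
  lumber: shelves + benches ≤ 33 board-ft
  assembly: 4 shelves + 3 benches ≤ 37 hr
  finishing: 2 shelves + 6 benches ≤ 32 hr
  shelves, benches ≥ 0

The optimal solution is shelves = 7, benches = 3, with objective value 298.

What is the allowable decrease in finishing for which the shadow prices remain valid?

13.5

Binding constraints: assembly, finishing. The basis is B = [[4,3],[2,6]] with det 18.
Per unit decrease in finishing, x* moves by d = (0.1667, -0.2222).
The basis stays optimal until benches reaches 0; allowable decrease = 13.5 hr.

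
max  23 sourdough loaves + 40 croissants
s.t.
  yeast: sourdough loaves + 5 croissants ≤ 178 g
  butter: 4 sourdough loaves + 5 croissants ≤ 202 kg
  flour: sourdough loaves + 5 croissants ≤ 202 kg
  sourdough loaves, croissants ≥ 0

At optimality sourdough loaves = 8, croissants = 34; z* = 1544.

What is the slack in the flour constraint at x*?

24

flour used = 1·8 + 5·34 = 178; slack = 202 − 178 = 24.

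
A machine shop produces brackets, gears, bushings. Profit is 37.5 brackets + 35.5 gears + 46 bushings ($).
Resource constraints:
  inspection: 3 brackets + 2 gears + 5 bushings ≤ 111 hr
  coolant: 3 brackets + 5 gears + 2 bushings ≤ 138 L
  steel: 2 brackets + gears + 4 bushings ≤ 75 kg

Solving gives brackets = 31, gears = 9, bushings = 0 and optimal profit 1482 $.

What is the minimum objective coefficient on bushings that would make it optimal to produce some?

52

Check each constraint at x*: inspection 111/111 (tight); coolant 138/138 (tight); steel 71/75 (slack 4).
Slack constraints have shadow price 0 (complementary slackness).
From A_Bᵀ y = c: 3·y_inspection + 3·y_coolant = 37.5; 2·y_inspection + 5·y_coolant = 35.5.
→ y_inspection = 9 and y_coolant = 3.5.
bushings enters the basis when its profit ≥ yᵀa₃ = 9·5 + 3.5·2 = 52.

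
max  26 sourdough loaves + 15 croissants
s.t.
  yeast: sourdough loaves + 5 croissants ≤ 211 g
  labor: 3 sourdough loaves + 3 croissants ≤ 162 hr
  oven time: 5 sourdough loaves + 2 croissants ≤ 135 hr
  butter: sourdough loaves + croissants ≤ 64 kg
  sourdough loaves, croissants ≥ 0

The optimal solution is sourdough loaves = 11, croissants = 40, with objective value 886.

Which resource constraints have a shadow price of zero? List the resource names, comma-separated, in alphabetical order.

butter, labor

yeast: 211/211 (binding)
labor: 153/162 (slack 9)
oven time: 135/135 (binding)
butter: 51/64 (slack 13)
By complementary slackness, a constraint with positive slack has shadow price 0 → butter, labor.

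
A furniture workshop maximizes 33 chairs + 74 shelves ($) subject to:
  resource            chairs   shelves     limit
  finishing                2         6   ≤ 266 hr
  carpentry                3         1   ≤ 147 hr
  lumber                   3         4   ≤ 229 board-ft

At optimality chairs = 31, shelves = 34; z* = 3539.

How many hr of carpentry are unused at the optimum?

carpentry used = 3·31 + 1·34 = 127; slack = 147 − 127 = 20.

20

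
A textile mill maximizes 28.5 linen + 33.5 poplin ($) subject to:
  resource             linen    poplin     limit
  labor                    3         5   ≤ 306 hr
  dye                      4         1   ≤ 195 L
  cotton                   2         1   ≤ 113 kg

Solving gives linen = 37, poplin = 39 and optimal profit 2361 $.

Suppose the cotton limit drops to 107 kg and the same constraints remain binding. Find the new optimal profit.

Check each constraint at x*: labor 306/306 (tight); dye 187/195 (slack 8); cotton 113/113 (tight).
By complementary slackness, y = 0 for the non-binding constraint.
The binding rows give the dual system: 3·y_labor + 2·y_cotton = 28.5 and 5·y_labor + 1·y_cotton = 33.5.
This yields shadow prices y_labor = 5.5, y_cotton = 6.
Δz = y_cotton·Δb = 6 × (-6) = -36, so new z* = 2361 − 36 = 2325.

2325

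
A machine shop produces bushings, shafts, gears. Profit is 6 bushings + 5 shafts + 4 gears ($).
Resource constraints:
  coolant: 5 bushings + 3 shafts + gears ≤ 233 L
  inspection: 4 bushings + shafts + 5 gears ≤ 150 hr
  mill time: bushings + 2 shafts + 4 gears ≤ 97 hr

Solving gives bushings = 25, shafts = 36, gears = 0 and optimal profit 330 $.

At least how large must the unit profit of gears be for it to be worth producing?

5

At the optimum: coolant uses 233 of 233 (binding); inspection uses 136 of 150 (slack = 14); mill time uses 97 of 97 (binding).
Slack constraints have shadow price 0 (complementary slackness).
From A_Bᵀ y = c: 5·y_coolant + 1·y_mill time = 6; 3·y_coolant + 2·y_mill time = 5.
Solving: y_coolant = 1, y_mill time = 1.
gears enters the basis when its profit ≥ yᵀa₃ = 1·1 + 1·4 = 5.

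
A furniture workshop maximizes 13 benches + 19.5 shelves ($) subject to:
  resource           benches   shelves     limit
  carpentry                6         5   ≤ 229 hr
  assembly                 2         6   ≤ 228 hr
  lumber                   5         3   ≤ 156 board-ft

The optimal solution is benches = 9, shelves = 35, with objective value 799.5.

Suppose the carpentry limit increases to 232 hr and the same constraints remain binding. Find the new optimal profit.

Binding: carpentry and assembly. Non-binding: lumber (6 unused).
By complementary slackness, y = 0 for the non-binding constraint.
Dual feasibility on the basic columns requires 6·y_carpentry + 2·y_assembly = 13, 5·y_carpentry + 6·y_assembly = 19.5.
→ y_carpentry = 1.5 and y_assembly = 2.
Δz = y_carpentry·Δb = 1.5 × (3) = 4.5, so new z* = 799.5 + 4.5 = 804.

804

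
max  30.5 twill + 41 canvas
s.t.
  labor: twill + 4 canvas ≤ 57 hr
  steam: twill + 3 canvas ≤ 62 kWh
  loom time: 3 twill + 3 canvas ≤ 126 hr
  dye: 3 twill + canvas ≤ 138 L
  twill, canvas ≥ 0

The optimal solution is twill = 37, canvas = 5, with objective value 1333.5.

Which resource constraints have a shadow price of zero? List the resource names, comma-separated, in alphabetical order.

labor: 57/57 (binding)
steam: 52/62 (slack 10)
loom time: 126/126 (binding)
dye: 116/138 (slack 22)
By complementary slackness, a constraint with positive slack has shadow price 0 → dye, steam.

dye, steam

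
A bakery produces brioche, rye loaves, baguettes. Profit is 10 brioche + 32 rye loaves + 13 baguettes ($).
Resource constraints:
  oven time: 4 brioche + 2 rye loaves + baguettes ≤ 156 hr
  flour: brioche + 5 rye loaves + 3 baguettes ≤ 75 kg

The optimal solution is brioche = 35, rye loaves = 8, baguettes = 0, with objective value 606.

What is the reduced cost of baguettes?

-6

Check each constraint at x*: oven time 156/156 (tight); flour 75/75 (tight).
Dual feasibility on the basic columns requires 4·y_oven time + 1·y_flour = 10, 2·y_oven time + 5·y_flour = 32.
→ y_oven time = 1 and y_flour = 6.
Reduced cost of baguettes: c₃ − yᵀa₃ = 13 − (1·1 + 6·3) = 13 − 19 = -6.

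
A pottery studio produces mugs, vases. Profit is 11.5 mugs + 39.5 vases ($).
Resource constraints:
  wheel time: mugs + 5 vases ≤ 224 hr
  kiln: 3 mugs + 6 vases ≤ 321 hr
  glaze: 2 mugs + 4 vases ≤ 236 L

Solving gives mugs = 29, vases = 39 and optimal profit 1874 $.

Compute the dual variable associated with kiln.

2

Binding: wheel time and kiln. Non-binding: glaze (22 unused).
By complementary slackness, y = 0 for the non-binding constraint.
Dual feasibility on the basic columns requires 1·y_wheel time + 3·y_kiln = 11.5, 5·y_wheel time + 6·y_kiln = 39.5.
→ y_wheel time = 5.5 and y_kiln = 2.
Shadow price of kiln = 2.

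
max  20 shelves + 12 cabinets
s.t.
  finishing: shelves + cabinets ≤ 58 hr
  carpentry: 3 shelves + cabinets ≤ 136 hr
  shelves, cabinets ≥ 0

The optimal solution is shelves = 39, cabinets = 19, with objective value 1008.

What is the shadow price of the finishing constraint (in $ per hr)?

Both finishing and carpentry are binding at x*.
From A_Bᵀ y = c: 1·y_finishing + 3·y_carpentry = 20; 1·y_finishing + 1·y_carpentry = 12.
Solving: y_finishing = 8, y_carpentry = 4.
Shadow price of finishing = 8.

8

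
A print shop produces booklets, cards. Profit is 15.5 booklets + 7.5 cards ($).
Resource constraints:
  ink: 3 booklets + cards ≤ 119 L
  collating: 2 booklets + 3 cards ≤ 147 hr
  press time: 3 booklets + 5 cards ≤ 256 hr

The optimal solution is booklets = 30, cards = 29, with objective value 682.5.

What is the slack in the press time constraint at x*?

21

press time used = 3·30 + 5·29 = 235; slack = 256 − 235 = 21.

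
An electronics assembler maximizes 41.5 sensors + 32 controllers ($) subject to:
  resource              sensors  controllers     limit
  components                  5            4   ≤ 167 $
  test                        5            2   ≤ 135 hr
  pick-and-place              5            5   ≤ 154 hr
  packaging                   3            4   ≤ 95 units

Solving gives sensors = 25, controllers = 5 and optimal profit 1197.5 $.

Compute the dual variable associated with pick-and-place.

Check each constraint at x*: components 145/167 (slack 22); test 135/135 (tight); pick-and-place 150/154 (slack 4); packaging 95/95 (tight).
By complementary slackness, y = 0 for the non-binding constraints.
Dual feasibility on the basic columns requires 5·y_test + 3·y_packaging = 41.5, 2·y_test + 4·y_packaging = 32.
→ y_test = 5 and y_packaging = 5.5.
Shadow price of pick-and-place = 0.

0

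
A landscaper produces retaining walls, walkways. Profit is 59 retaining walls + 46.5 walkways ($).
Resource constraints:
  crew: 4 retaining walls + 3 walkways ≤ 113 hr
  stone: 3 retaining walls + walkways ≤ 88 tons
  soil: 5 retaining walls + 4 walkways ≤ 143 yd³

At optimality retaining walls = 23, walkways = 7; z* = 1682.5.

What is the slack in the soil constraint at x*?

soil used = 5·23 + 4·7 = 143; slack = 143 − 143 = 0.

0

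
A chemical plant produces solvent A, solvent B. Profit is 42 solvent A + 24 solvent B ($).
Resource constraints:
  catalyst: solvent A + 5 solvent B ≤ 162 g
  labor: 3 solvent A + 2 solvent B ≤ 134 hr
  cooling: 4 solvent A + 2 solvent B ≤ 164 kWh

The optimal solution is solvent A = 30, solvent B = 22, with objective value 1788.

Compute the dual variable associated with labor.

Check each constraint at x*: catalyst 140/162 (slack 22); labor 134/134 (tight); cooling 164/164 (tight).
Since catalyst is not tight, its dual is 0.
Dual feasibility on the basic columns requires 3·y_labor + 4·y_cooling = 42, 2·y_labor + 2·y_cooling = 24.
→ y_labor = 6 and y_cooling = 6.
Shadow price of labor = 6.

6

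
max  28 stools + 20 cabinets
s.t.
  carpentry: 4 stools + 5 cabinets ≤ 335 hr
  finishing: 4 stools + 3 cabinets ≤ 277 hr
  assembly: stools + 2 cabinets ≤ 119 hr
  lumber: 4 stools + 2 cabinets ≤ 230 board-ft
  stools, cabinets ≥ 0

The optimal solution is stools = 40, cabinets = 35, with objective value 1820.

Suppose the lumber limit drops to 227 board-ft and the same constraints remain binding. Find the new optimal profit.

Check each constraint at x*: carpentry 335/335 (tight); finishing 265/277 (slack 12); assembly 110/119 (slack 9); lumber 230/230 (tight).
Slack constraints have shadow price 0 (complementary slackness).
The binding rows give the dual system: 4·y_carpentry + 4·y_lumber = 28 and 5·y_carpentry + 2·y_lumber = 20.
Solving: y_carpentry = 2, y_lumber = 5.
Δz = y_lumber·Δb = 5 × (-3) = -15, so new z* = 1820 − 15 = 1805.

1805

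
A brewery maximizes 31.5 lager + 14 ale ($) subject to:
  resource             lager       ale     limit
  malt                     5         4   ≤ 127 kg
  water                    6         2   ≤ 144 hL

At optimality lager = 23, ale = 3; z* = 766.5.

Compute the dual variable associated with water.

4

Both malt and water are binding at x*.
Dual feasibility on the basic columns requires 5·y_malt + 6·y_water = 31.5, 4·y_malt + 2·y_water = 14.
This yields shadow prices y_malt = 1.5, y_water = 4.
Shadow price of water = 4.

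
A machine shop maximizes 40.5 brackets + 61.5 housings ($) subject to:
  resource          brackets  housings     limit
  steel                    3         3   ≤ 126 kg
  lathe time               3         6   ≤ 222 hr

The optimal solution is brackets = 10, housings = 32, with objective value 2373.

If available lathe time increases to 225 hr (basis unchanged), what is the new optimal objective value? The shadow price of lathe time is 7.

Δb = 3, so new z* = 2373 + (7)·(3) = 2373 + 21 = 2394.

2394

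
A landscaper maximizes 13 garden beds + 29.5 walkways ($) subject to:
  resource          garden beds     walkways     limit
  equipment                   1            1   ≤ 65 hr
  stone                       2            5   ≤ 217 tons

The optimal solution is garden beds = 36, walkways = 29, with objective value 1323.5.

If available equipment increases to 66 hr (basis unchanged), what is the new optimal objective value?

Both equipment and stone are binding at x*.
Dual feasibility on the basic columns requires 1·y_equipment + 2·y_stone = 13, 1·y_equipment + 5·y_stone = 29.5.
Solving: y_equipment = 2, y_stone = 5.5.
Δz = y_equipment·Δb = 2 × (1) = 2, so new z* = 1323.5 + 2 = 1325.5.

1325.5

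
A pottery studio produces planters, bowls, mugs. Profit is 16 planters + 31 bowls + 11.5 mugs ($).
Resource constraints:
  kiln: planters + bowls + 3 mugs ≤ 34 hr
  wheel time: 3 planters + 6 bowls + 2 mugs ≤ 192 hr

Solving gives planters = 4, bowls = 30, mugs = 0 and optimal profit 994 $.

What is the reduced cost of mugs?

-1.5

At the optimum: kiln uses 34 of 34 (binding); wheel time uses 192 of 192 (binding).
The binding rows give the dual system: 1·y_kiln + 3·y_wheel time = 16 and 1·y_kiln + 6·y_wheel time = 31.
→ y_kiln = 1 and y_wheel time = 5.
Reduced cost of mugs: c₃ − yᵀa₃ = 11.5 − (1·3 + 5·2) = 11.5 − 13 = -1.5.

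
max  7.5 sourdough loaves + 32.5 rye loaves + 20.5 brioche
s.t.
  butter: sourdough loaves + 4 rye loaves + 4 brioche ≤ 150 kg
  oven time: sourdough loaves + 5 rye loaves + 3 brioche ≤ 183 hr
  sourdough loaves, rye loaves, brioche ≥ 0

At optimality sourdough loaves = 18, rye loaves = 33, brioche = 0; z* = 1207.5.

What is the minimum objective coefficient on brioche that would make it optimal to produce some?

Both butter and oven time are binding at x*.
The binding rows give the dual system: 1·y_butter + 1·y_oven time = 7.5 and 4·y_butter + 5·y_oven time = 32.5.
This yields shadow prices y_butter = 5, y_oven time = 2.5.
brioche enters the basis when its profit ≥ yᵀa₃ = 5·4 + 2.5·3 = 27.5.

27.5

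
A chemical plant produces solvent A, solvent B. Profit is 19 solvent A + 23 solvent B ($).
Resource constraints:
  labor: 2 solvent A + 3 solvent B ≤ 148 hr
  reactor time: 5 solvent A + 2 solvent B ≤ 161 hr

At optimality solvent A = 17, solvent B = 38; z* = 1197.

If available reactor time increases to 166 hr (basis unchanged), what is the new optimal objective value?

Both labor and reactor time are binding at x*.
The binding rows give the dual system: 2·y_labor + 5·y_reactor time = 19 and 3·y_labor + 2·y_reactor time = 23.
→ y_labor = 7 and y_reactor time = 1.
Δz = y_reactor time·Δb = 1 × (5) = 5, so new z* = 1197 + 5 = 1202.

1202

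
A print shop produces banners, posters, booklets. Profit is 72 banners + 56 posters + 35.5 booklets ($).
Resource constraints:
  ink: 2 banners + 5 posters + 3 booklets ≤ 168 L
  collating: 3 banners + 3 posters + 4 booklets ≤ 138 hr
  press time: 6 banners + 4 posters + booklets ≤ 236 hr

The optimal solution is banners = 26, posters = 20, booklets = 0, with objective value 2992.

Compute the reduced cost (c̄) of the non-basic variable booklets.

Check each constraint at x*: ink 152/168 (slack 16); collating 138/138 (tight); press time 236/236 (tight).
Since ink is not tight, its dual is 0.
From A_Bᵀ y = c: 3·y_collating + 6·y_press time = 72; 3·y_collating + 4·y_press time = 56.
This yields shadow prices y_collating = 8, y_press time = 8.
Reduced cost of booklets: c₃ − yᵀa₃ = 35.5 − (8·4 + 8·1) = 35.5 − 40 = -4.5.

-4.5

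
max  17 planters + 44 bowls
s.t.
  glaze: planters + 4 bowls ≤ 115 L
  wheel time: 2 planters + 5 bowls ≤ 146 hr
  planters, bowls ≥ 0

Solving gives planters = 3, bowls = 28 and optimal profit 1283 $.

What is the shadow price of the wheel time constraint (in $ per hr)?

Check each constraint at x*: glaze 115/115 (tight); wheel time 146/146 (tight).
The binding rows give the dual system: 1·y_glaze + 2·y_wheel time = 17 and 4·y_glaze + 5·y_wheel time = 44.
Solving: y_glaze = 1, y_wheel time = 8.
Shadow price of wheel time = 8.

8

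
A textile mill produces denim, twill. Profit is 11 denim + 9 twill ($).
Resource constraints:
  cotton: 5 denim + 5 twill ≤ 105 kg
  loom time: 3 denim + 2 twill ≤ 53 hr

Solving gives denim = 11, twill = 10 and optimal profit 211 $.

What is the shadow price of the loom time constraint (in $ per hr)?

2

Both cotton and loom time are binding at x*.
The binding rows give the dual system: 5·y_cotton + 3·y_loom time = 11 and 5·y_cotton + 2·y_loom time = 9.
→ y_cotton = 1 and y_loom time = 2.
Shadow price of loom time = 2.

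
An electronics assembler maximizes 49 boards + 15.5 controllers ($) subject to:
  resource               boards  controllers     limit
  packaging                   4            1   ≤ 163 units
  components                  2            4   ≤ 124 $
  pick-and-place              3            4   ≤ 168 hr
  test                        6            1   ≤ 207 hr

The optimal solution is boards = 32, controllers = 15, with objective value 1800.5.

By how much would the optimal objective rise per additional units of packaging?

Check each constraint at x*: packaging 143/163 (slack 20); components 124/124 (tight); pick-and-place 156/168 (slack 12); test 207/207 (tight).
By complementary slackness, y = 0 for the non-binding constraints.
Dual feasibility on the basic columns requires 2·y_components + 6·y_test = 49, 4·y_components + 1·y_test = 15.5.
This yields shadow prices y_components = 2, y_test = 7.5.
Shadow price of packaging = 0.

0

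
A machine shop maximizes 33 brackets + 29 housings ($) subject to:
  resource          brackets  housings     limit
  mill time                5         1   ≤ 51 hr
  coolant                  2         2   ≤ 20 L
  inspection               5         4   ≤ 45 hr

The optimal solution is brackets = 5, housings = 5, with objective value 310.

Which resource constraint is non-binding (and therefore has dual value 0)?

mill time: 30/51 (slack 21)
coolant: 20/20 (binding)
inspection: 45/45 (binding)
By complementary slackness, a constraint with positive slack has shadow price 0 → mill time.

mill time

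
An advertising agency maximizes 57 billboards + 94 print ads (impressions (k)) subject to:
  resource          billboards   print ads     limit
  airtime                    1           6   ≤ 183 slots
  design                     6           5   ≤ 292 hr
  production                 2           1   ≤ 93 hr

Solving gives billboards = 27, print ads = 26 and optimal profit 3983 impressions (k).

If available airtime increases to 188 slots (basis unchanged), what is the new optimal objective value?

Binding: airtime and design. Non-binding: production (13 unused).
Since production is not tight, its dual is 0.
Dual feasibility on the basic columns requires 1·y_airtime + 6·y_design = 57, 6·y_airtime + 5·y_design = 94.
This yields shadow prices y_airtime = 9, y_design = 8.
Δz = y_airtime·Δb = 9 × (5) = 45, so new z* = 3983 + 45 = 4028.

4028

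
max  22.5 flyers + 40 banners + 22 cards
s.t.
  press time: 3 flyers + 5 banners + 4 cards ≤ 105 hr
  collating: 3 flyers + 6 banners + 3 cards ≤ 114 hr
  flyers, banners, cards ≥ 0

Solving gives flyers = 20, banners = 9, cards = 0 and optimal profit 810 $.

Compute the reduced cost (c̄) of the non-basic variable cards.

-5.5

Check each constraint at x*: press time 105/105 (tight); collating 114/114 (tight).
The binding rows give the dual system: 3·y_press time + 3·y_collating = 22.5 and 5·y_press time + 6·y_collating = 40.
Solving: y_press time = 5, y_collating = 2.5.
Reduced cost of cards: c₃ − yᵀa₃ = 22 − (5·4 + 2.5·3) = 22 − 27.5 = -5.5.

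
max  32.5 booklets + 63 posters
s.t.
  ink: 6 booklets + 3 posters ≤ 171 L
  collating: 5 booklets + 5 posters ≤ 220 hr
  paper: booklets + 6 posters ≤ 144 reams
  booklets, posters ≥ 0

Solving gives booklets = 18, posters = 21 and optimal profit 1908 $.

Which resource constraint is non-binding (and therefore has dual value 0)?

collating

ink: 171/171 (binding)
collating: 195/220 (slack 25)
paper: 144/144 (binding)
By complementary slackness, a constraint with positive slack has shadow price 0 → collating.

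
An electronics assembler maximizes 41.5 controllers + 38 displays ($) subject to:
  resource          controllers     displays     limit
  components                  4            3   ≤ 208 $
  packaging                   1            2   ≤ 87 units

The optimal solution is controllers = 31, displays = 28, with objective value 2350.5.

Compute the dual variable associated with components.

9

At the optimum: components uses 208 of 208 (binding); packaging uses 87 of 87 (binding).
The binding rows give the dual system: 4·y_components + 1·y_packaging = 41.5 and 3·y_components + 2·y_packaging = 38.
Solving: y_components = 9, y_packaging = 5.5.
Shadow price of components = 9.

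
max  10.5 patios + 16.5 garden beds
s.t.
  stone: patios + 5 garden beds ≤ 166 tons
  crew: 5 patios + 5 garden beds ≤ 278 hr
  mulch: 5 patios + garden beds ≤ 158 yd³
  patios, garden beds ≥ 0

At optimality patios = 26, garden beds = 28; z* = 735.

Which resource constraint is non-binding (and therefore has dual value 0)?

stone: 166/166 (binding)
crew: 270/278 (slack 8)
mulch: 158/158 (binding)
By complementary slackness, a constraint with positive slack has shadow price 0 → crew.

crew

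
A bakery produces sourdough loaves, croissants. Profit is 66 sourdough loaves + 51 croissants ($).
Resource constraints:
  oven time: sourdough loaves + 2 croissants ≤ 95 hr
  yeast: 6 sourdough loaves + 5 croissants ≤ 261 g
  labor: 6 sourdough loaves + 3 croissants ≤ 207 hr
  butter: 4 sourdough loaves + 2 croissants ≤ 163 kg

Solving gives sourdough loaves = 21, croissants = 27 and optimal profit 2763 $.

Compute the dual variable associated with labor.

Check each constraint at x*: oven time 75/95 (slack 20); yeast 261/261 (tight); labor 207/207 (tight); butter 138/163 (slack 25).
Slack constraints have shadow price 0 (complementary slackness).
From A_Bᵀ y = c: 6·y_yeast + 6·y_labor = 66; 5·y_yeast + 3·y_labor = 51.
This yields shadow prices y_yeast = 9, y_labor = 2.
Shadow price of labor = 2.

2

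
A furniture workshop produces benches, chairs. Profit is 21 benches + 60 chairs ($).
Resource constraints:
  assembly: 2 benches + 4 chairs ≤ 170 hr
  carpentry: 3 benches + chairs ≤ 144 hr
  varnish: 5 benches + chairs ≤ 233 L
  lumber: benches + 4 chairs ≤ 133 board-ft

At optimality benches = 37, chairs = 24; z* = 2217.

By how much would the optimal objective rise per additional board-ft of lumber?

9

At the optimum: assembly uses 170 of 170 (binding); carpentry uses 135 of 144 (slack = 9); varnish uses 209 of 233 (slack = 24); lumber uses 133 of 133 (binding).
Since carpentry, varnish are not tight, their duals are 0.
Dual feasibility on the basic columns requires 2·y_assembly + 1·y_lumber = 21, 4·y_assembly + 4·y_lumber = 60.
Solving: y_assembly = 6, y_lumber = 9.
Shadow price of lumber = 9.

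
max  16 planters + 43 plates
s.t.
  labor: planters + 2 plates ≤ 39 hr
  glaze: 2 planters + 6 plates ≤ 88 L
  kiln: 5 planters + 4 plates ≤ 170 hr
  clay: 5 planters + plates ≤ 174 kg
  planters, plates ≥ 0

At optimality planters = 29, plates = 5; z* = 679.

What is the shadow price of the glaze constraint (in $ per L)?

5.5

Check each constraint at x*: labor 39/39 (tight); glaze 88/88 (tight); kiln 165/170 (slack 5); clay 150/174 (slack 24).
Slack constraints have shadow price 0 (complementary slackness).
From A_Bᵀ y = c: 1·y_labor + 2·y_glaze = 16; 2·y_labor + 6·y_glaze = 43.
→ y_labor = 5 and y_glaze = 5.5.
Shadow price of glaze = 5.5.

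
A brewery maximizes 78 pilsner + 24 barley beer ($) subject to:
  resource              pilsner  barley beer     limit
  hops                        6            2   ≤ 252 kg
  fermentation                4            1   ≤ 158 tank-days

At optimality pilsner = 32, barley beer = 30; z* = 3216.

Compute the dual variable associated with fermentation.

6

At the optimum: hops uses 252 of 252 (binding); fermentation uses 158 of 158 (binding).
From A_Bᵀ y = c: 6·y_hops + 4·y_fermentation = 78; 2·y_hops + 1·y_fermentation = 24.
→ y_hops = 9 and y_fermentation = 6.
Shadow price of fermentation = 6.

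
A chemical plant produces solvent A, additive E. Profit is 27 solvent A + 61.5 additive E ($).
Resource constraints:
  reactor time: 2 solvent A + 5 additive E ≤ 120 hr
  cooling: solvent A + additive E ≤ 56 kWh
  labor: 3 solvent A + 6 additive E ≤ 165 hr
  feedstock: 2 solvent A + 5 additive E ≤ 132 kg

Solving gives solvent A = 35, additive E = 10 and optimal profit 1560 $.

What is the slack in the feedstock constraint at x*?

feedstock used = 2·35 + 5·10 = 120; slack = 132 − 120 = 12.

12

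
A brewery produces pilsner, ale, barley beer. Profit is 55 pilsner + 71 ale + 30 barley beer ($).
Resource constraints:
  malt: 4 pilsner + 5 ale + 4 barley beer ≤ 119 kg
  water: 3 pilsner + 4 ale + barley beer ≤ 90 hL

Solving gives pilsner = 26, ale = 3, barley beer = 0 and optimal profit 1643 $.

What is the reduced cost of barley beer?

-7

Check each constraint at x*: malt 119/119 (tight); water 90/90 (tight).
From A_Bᵀ y = c: 4·y_malt + 3·y_water = 55; 5·y_malt + 4·y_water = 71.
This yields shadow prices y_malt = 7, y_water = 9.
Reduced cost of barley beer: c₃ − yᵀa₃ = 30 − (7·4 + 9·1) = 30 − 37 = -7.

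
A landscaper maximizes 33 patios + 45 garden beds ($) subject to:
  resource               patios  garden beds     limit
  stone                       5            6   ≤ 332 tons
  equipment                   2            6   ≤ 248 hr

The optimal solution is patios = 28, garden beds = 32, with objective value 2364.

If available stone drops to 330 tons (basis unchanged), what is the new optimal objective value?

Both stone and equipment are binding at x*.
The binding rows give the dual system: 5·y_stone + 2·y_equipment = 33 and 6·y_stone + 6·y_equipment = 45.
→ y_stone = 6 and y_equipment = 1.5.
Δz = y_stone·Δb = 6 × (-2) = -12, so new z* = 2364 − 12 = 2352.

2352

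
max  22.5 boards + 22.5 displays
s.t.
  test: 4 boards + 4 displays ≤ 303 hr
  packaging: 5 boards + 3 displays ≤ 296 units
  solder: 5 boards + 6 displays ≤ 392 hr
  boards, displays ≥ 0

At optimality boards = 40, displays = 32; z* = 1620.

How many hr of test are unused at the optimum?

test used = 4·40 + 4·32 = 288; slack = 303 − 288 = 15.

15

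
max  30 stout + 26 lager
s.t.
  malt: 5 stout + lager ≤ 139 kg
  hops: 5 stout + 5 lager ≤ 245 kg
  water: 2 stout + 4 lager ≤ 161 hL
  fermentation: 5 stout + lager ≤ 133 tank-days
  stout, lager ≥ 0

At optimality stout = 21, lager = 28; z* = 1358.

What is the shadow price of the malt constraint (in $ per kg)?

Binding: hops and fermentation. Non-binding: malt (6 unused), water (7 unused).
By complementary slackness, y = 0 for the non-binding constraints.
Dual feasibility on the basic columns requires 5·y_hops + 5·y_fermentation = 30, 5·y_hops + 1·y_fermentation = 26.
→ y_hops = 5 and y_fermentation = 1.
Shadow price of malt = 0.

0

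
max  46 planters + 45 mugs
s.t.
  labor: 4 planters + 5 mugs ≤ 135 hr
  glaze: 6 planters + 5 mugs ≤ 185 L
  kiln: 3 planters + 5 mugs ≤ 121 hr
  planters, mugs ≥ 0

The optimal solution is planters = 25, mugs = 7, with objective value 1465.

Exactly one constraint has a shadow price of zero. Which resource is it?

kiln

labor: 135/135 (binding)
glaze: 185/185 (binding)
kiln: 110/121 (slack 11)
By complementary slackness, a constraint with positive slack has shadow price 0 → kiln.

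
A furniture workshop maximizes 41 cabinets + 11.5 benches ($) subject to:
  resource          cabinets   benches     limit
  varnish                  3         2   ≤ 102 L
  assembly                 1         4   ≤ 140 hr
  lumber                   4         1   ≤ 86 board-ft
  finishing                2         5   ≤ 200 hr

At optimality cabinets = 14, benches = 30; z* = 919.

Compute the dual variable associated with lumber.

9.5

At the optimum: varnish uses 102 of 102 (binding); assembly uses 134 of 140 (slack = 6); lumber uses 86 of 86 (binding); finishing uses 178 of 200 (slack = 22).
Slack constraints have shadow price 0 (complementary slackness).
The binding rows give the dual system: 3·y_varnish + 4·y_lumber = 41 and 2·y_varnish + 1·y_lumber = 11.5.
→ y_varnish = 1 and y_lumber = 9.5.
Shadow price of lumber = 9.5.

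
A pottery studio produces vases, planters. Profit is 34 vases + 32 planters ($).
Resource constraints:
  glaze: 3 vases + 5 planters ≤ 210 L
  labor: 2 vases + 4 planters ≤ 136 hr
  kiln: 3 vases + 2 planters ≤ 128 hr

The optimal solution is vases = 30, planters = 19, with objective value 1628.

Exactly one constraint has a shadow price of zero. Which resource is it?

glaze

glaze: 185/210 (slack 25)
labor: 136/136 (binding)
kiln: 128/128 (binding)
By complementary slackness, a constraint with positive slack has shadow price 0 → glaze.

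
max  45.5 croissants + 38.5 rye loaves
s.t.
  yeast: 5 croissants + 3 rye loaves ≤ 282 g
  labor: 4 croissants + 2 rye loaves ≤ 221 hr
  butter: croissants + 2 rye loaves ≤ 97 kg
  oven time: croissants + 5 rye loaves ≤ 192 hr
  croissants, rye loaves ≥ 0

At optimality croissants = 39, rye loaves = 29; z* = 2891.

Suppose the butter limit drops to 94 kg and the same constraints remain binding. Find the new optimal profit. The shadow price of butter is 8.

2867

Δb = -3, so new z* = 2891 + (8)·(-3) = 2891 − 24 = 2867.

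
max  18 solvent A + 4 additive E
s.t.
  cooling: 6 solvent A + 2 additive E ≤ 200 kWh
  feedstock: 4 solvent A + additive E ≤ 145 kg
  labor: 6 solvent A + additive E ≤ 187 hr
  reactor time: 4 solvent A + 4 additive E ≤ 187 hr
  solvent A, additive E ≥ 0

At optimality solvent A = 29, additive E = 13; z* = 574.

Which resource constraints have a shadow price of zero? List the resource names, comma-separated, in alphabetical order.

cooling: 200/200 (binding)
feedstock: 129/145 (slack 16)
labor: 187/187 (binding)
reactor time: 168/187 (slack 19)
By complementary slackness, a constraint with positive slack has shadow price 0 → feedstock, reactor time.

feedstock, reactor time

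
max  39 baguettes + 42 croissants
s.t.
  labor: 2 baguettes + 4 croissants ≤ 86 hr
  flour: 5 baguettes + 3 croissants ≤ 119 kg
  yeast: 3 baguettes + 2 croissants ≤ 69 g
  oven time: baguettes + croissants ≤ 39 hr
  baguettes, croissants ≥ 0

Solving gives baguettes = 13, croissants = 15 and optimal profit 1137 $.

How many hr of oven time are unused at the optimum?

11

oven time used = 1·13 + 1·15 = 28; slack = 39 − 28 = 11.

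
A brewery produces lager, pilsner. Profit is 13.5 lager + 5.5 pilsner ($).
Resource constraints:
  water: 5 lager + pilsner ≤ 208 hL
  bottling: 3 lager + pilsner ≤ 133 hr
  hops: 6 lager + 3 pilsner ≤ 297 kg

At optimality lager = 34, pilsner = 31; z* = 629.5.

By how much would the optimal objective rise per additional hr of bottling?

2.5

Check each constraint at x*: water 201/208 (slack 7); bottling 133/133 (tight); hops 297/297 (tight).
By complementary slackness, y = 0 for the non-binding constraint.
The binding rows give the dual system: 3·y_bottling + 6·y_hops = 13.5 and 1·y_bottling + 3·y_hops = 5.5.
→ y_bottling = 2.5 and y_hops = 1.
Shadow price of bottling = 2.5.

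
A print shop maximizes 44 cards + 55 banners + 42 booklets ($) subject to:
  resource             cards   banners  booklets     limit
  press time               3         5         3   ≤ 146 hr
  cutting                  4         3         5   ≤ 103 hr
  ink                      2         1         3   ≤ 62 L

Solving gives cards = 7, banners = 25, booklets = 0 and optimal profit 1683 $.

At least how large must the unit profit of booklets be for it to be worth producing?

49

Binding: press time and cutting. Non-binding: ink (23 unused).
Slack constraints have shadow price 0 (complementary slackness).
Dual feasibility on the basic columns requires 3·y_press time + 4·y_cutting = 44, 5·y_press time + 3·y_cutting = 55.
This yields shadow prices y_press time = 8, y_cutting = 5.
booklets enters the basis when its profit ≥ yᵀa₃ = 8·3 + 5·5 = 49.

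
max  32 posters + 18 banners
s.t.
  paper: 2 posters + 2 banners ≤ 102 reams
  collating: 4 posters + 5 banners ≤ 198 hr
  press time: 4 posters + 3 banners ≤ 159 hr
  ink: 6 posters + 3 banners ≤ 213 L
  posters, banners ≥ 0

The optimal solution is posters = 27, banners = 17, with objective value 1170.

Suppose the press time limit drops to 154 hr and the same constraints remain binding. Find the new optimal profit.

1160

Check each constraint at x*: paper 88/102 (slack 14); collating 193/198 (slack 5); press time 159/159 (tight); ink 213/213 (tight).
Slack constraints have shadow price 0 (complementary slackness).
Dual feasibility on the basic columns requires 4·y_press time + 6·y_ink = 32, 3·y_press time + 3·y_ink = 18.
This yields shadow prices y_press time = 2, y_ink = 4.
Δz = y_press time·Δb = 2 × (-5) = -10, so new z* = 1170 − 10 = 1160.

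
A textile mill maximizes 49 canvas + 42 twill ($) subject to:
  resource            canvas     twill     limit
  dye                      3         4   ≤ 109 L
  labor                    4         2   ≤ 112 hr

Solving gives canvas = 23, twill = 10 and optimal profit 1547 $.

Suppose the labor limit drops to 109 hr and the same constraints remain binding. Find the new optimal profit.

Both dye and labor are binding at x*.
Dual feasibility on the basic columns requires 3·y_dye + 4·y_labor = 49, 4·y_dye + 2·y_labor = 42.
→ y_dye = 7 and y_labor = 7.
Δz = y_labor·Δb = 7 × (-3) = -21, so new z* = 1547 − 21 = 1526.

1526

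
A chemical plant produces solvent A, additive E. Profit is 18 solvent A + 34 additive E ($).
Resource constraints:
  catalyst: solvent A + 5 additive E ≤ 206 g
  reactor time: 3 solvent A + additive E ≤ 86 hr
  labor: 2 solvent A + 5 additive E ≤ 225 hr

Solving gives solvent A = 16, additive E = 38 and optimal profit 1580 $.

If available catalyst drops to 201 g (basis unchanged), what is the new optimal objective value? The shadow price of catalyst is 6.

Δb = -5, so new z* = 1580 + (6)·(-5) = 1580 − 30 = 1550.

1550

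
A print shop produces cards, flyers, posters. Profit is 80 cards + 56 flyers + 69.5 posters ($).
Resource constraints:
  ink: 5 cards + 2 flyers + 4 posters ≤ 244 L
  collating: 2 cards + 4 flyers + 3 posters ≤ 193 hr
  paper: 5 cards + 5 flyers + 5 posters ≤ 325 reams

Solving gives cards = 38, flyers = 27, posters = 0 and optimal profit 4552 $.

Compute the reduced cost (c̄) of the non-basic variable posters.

At the optimum: ink uses 244 of 244 (binding); collating uses 184 of 193 (slack = 9); paper uses 325 of 325 (binding).
Since collating is not tight, its dual is 0.
From A_Bᵀ y = c: 5·y_ink + 5·y_paper = 80; 2·y_ink + 5·y_paper = 56.
→ y_ink = 8 and y_paper = 8.
Reduced cost of posters: c₃ − yᵀa₃ = 69.5 − (8·4 + 8·5) = 69.5 − 72 = -2.5.

-2.5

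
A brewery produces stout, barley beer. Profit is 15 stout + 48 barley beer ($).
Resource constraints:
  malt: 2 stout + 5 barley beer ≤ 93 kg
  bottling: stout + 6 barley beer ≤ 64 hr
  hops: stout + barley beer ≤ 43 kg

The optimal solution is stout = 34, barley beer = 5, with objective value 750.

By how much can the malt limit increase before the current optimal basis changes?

Binding constraints: malt, bottling. The basis is B = [[2,5],[1,6]] with det 7.
Per unit increase in malt, x* moves by d = (0.8571, -0.1429).
The basis stays optimal until hops becomes binding; allowable increase = 5.6 kg.

5.6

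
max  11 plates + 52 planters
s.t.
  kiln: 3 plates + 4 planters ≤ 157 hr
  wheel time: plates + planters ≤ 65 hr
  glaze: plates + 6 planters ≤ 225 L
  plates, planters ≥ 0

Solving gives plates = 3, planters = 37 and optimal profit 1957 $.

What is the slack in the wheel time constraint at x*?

25

wheel time used = 1·3 + 1·37 = 40; slack = 65 − 40 = 25.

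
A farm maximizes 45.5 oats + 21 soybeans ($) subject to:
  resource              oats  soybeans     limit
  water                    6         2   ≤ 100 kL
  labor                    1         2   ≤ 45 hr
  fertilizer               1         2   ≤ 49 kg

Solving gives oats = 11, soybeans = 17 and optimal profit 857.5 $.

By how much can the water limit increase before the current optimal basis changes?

Binding constraints: water, labor. The basis is B = [[6,2],[1,2]] with det 10.
Per unit increase in water, x* moves by d = (0.2, -0.1).
The basis stays optimal until soybeans reaches 0; allowable increase = 170 kL.

170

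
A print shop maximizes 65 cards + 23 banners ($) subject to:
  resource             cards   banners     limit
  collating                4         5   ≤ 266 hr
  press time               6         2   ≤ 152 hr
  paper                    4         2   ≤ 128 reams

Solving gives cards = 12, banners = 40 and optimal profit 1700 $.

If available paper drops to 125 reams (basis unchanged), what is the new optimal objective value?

Binding: press time and paper. Non-binding: collating (18 unused).
Slack constraints have shadow price 0 (complementary slackness).
From A_Bᵀ y = c: 6·y_press time + 4·y_paper = 65; 2·y_press time + 2·y_paper = 23.
This yields shadow prices y_press time = 9.5, y_paper = 2.
Δz = y_paper·Δb = 2 × (-3) = -6, so new z* = 1700 − 6 = 1694.

1694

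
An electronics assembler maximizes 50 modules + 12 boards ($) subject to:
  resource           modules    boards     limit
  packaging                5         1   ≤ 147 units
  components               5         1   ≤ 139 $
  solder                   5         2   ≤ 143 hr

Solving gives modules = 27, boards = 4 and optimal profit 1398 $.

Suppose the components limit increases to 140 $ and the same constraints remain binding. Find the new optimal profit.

1406

At the optimum: packaging uses 139 of 147 (slack = 8); components uses 139 of 139 (binding); solder uses 143 of 143 (binding).
Since packaging is not tight, its dual is 0.
Dual feasibility on the basic columns requires 5·y_components + 5·y_solder = 50, 1·y_components + 2·y_solder = 12.
Solving: y_components = 8, y_solder = 2.
Δz = y_components·Δb = 8 × (1) = 8, so new z* = 1398 + 8 = 1406.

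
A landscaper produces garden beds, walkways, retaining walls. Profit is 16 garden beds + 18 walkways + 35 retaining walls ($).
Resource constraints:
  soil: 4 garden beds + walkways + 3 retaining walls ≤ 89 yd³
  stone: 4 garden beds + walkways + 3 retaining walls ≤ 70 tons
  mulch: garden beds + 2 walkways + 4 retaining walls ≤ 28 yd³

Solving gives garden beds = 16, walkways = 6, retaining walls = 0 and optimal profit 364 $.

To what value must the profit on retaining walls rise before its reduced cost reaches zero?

38

At the optimum: soil uses 70 of 89 (slack = 19); stone uses 70 of 70 (binding); mulch uses 28 of 28 (binding).
By complementary slackness, y = 0 for the non-binding constraint.
Dual feasibility on the basic columns requires 4·y_stone + 1·y_mulch = 16, 1·y_stone + 2·y_mulch = 18.
This yields shadow prices y_stone = 2, y_mulch = 8.
retaining walls enters the basis when its profit ≥ yᵀa₃ = 2·3 + 8·4 = 38.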